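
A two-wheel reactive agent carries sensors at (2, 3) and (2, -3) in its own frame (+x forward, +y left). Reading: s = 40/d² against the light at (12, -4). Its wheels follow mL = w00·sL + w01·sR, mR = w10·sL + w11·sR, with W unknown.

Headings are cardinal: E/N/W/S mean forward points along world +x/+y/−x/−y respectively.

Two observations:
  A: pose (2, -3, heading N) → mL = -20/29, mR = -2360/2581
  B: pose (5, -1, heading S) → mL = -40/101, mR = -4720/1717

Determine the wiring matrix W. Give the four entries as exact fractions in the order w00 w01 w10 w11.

0 -1 -1 -1

obs A: pose=(2,-3,N) → sL=20/89, sR=20/29, mL=-20/29, mR=-2360/2581
obs B: pose=(5,-1,S) → sL=40/17, sR=40/101, mL=-40/101, mR=-4720/1717
sensor matrix S = [[20/89, 20/29], [40/17, 40/101]]; det S = -6796800/4431577
solve [mL_A; mL_B] = S·[w00; w01] and [mR_A; mR_B] = S·[w10; w11]:
  w00 = 0, w01 = -1, w10 = -1, w11 = -1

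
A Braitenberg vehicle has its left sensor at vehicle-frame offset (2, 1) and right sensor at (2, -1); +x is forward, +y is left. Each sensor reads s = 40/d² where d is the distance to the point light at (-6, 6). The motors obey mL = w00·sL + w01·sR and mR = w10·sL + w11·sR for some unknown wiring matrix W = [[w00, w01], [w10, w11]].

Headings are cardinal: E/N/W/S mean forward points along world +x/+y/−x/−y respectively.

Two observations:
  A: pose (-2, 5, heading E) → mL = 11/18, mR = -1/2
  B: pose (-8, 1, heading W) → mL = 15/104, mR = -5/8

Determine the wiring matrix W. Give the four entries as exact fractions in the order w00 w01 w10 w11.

obs A: pose=(-2,5,E) → sL=10/9, sR=1, mL=11/18, mR=-1/2
obs B: pose=(-8,1,W) → sL=10/13, sR=5/4, mL=15/104, mR=-5/8
sensor matrix S = [[10/9, 1], [10/13, 5/4]]; det S = 145/234
solve [mL_A; mL_B] = S·[w00; w01] and [mR_A; mR_B] = S·[w10; w11]:
  w00 = 1, w01 = -1/2, w10 = 0, w11 = -1/2

1 -1/2 0 -1/2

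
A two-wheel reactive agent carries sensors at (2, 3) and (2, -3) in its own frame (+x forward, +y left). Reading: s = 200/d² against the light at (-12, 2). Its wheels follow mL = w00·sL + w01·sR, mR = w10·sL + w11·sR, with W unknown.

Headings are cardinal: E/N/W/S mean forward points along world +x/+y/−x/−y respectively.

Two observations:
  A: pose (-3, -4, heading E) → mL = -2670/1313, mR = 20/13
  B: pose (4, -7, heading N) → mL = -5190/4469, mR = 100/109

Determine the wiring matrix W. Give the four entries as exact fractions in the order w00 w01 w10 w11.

obs A: pose=(-3,-4,E) → sL=20/13, sR=100/101, mL=-2670/1313, mR=20/13
obs B: pose=(4,-7,N) → sL=100/109, sR=20/41, mL=-5190/4469, mR=100/109
sensor matrix S = [[20/13, 100/101], [100/109, 20/41]]; det S = -926400/5867797
solve [mL_A; mL_B] = S·[w00; w01] and [mR_A; mR_B] = S·[w10; w11]:
  w00 = -1, w01 = -1/2, w10 = 1, w11 = 0

-1 -1/2 1 0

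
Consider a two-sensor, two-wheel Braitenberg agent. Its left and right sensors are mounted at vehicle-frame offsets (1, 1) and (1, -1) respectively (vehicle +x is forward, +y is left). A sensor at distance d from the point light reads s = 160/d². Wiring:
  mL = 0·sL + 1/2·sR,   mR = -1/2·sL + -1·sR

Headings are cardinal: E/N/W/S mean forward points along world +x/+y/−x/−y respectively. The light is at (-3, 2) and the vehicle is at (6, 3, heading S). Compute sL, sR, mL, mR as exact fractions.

8/5 5/2 5/4 -33/10

left sensor world pos  = (7, 2); dL² = 100
right sensor world pos = (5, 2); dR² = 64
sL = 160/100 = 8/5
sR = 160/64 = 5/2
mL = 0·sL + 1/2·sR = 5/4
mR = -1/2·sL + -1·sR = -33/10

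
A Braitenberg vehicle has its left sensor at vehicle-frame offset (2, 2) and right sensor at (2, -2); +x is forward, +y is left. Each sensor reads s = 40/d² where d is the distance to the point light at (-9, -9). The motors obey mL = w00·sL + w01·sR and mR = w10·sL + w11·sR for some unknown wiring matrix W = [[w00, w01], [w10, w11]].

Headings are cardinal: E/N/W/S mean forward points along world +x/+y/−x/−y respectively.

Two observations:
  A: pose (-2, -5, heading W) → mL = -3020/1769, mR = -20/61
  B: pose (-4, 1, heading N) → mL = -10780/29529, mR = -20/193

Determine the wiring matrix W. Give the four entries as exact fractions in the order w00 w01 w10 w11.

obs A: pose=(-2,-5,W) → sL=40/29, sR=40/61, mL=-3020/1769, mR=-20/61
obs B: pose=(-4,1,N) → sL=40/153, sR=40/193, mL=-10780/29529, mR=-20/193
sensor matrix S = [[40/29, 40/61], [40/153, 40/193]]; det S = 5977600/52236801
solve [mL_A; mL_B] = S·[w00; w01] and [mR_A; mR_B] = S·[w10; w11]:
  w00 = -1, w01 = -1/2, w10 = 0, w11 = -1/2

-1 -1/2 0 -1/2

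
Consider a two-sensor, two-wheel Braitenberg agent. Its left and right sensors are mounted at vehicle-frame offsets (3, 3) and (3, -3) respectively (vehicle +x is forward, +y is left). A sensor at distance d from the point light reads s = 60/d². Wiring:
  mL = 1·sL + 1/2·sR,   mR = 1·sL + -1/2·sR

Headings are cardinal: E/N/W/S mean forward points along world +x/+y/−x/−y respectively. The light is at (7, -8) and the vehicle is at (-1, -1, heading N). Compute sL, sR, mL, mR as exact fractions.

60/221 12/25 2826/5525 174/5525

left sensor world pos  = (-4, 2); dL² = 221
right sensor world pos = (2, 2); dR² = 125
sL = 60/221 = 60/221
sR = 60/125 = 12/25
mL = 1·sL + 1/2·sR = 2826/5525
mR = 1·sL + -1/2·sR = 174/5525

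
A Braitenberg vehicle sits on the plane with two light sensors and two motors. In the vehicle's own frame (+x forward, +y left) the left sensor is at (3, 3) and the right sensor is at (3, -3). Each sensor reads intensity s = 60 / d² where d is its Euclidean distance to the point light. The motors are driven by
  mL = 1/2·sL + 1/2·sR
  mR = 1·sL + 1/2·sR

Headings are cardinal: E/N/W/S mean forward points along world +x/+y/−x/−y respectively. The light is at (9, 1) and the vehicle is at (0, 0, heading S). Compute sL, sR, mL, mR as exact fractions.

left sensor world pos  = (3, -3); dL² = 52
right sensor world pos = (-3, -3); dR² = 160
sL = 60/52 = 15/13
sR = 60/160 = 3/8
mL = 1/2·sL + 1/2·sR = 159/208
mR = 1·sL + 1/2·sR = 279/208

15/13 3/8 159/208 279/208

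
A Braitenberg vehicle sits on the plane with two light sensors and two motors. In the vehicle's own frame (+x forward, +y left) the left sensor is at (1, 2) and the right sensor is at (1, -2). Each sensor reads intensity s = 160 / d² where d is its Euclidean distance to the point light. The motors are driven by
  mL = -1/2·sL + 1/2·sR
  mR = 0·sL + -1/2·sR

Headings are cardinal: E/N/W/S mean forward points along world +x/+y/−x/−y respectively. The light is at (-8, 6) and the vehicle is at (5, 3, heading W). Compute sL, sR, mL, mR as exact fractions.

left sensor world pos  = (4, 1); dL² = 169
right sensor world pos = (4, 5); dR² = 145
sL = 160/169 = 160/169
sR = 160/145 = 32/29
mL = -1/2·sL + 1/2·sR = 384/4901
mR = 0·sL + -1/2·sR = -16/29

160/169 32/29 384/4901 -16/29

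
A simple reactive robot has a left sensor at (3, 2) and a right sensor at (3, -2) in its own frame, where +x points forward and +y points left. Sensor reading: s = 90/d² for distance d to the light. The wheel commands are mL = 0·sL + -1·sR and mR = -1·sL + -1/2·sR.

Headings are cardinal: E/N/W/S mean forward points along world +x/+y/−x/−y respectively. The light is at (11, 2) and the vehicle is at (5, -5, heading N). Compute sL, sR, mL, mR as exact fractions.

left sensor world pos  = (3, -2); dL² = 80
right sensor world pos = (7, -2); dR² = 32
sL = 90/80 = 9/8
sR = 90/32 = 45/16
mL = 0·sL + -1·sR = -45/16
mR = -1·sL + -1/2·sR = -81/32

9/8 45/16 -45/16 -81/32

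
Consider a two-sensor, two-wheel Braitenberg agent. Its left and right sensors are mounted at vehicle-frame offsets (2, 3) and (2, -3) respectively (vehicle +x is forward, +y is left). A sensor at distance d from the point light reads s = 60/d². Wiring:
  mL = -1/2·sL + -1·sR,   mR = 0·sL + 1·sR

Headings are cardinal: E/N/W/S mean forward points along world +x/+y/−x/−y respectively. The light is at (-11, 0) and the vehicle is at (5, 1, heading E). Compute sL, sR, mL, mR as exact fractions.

3/17 15/82 -189/697 15/82

left sensor world pos  = (7, 4); dL² = 340
right sensor world pos = (7, -2); dR² = 328
sL = 60/340 = 3/17
sR = 60/328 = 15/82
mL = -1/2·sL + -1·sR = -189/697
mR = 0·sL + 1·sR = 15/82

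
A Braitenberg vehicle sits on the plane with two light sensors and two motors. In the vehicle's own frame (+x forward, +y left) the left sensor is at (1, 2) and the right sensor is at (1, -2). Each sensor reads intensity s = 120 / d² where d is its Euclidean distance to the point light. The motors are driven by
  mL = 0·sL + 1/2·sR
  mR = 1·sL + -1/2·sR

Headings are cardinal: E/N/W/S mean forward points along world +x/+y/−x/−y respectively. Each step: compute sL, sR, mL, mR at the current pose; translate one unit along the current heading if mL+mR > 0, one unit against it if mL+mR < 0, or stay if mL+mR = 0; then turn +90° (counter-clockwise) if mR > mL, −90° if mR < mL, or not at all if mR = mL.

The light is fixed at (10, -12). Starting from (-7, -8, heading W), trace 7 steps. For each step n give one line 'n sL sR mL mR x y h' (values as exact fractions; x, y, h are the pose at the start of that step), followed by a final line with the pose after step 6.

0 15/41 1/3 1/6 49/246 -7 -8 W
1 24/53 120/409 60/409 6636/21677 -8 -8 S
2 60/157 12/29 6/29 798/4553 -8 -9 E
3 120/229 24/73 12/73 6012/16717 -7 -9 S
4 15/34 15/32 15/64 225/1088 -7 -10 E
5 120/197 24/65 12/65 5436/12805 -6 -10 S
6 20/39 60/113 30/113 1090/4407 -6 -11 E
final -5 -11 S

n=0: pose=(-7,-8,W); sL=15/41, sR=1/3; mL=1/6, mR=49/246; mL+mR=15/41 → advance +1; mR−mL=4/123 → turn +1·90°
n=1: pose=(-8,-8,S); sL=24/53, sR=120/409; mL=60/409, mR=6636/21677; mL+mR=24/53 → advance +1; mR−mL=3456/21677 → turn +1·90°
n=2: pose=(-8,-9,E); sL=60/157, sR=12/29; mL=6/29, mR=798/4553; mL+mR=60/157 → advance +1; mR−mL=-144/4553 → turn -1·90°
n=3: pose=(-7,-9,S); sL=120/229, sR=24/73; mL=12/73, mR=6012/16717; mL+mR=120/229 → advance +1; mR−mL=3264/16717 → turn +1·90°
n=4: pose=(-7,-10,E); sL=15/34, sR=15/32; mL=15/64, mR=225/1088; mL+mR=15/34 → advance +1; mR−mL=-15/544 → turn -1·90°
n=5: pose=(-6,-10,S); sL=120/197, sR=24/65; mL=12/65, mR=5436/12805; mL+mR=120/197 → advance +1; mR−mL=3072/12805 → turn +1·90°
n=6: pose=(-6,-11,E); sL=20/39, sR=60/113; mL=30/113, mR=1090/4407; mL+mR=20/39 → advance +1; mR−mL=-80/4407 → turn -1·90°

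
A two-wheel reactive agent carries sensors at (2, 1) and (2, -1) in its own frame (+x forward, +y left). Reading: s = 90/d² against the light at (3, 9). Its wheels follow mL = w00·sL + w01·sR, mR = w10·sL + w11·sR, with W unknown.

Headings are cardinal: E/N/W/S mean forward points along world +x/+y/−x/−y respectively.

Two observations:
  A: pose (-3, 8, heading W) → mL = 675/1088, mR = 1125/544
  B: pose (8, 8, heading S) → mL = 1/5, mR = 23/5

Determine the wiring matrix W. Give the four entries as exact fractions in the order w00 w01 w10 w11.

1 -1/2 1/2 1

obs A: pose=(-3,8,W) → sL=45/34, sR=45/32, mL=675/1088, mR=1125/544
obs B: pose=(8,8,S) → sL=2, sR=18/5, mL=1/5, mR=23/5
sensor matrix S = [[45/34, 45/32], [2, 18/5]]; det S = 531/272
solve [mL_A; mL_B] = S·[w00; w01] and [mR_A; mR_B] = S·[w10; w11]:
  w00 = 1, w01 = -1/2, w10 = 1/2, w11 = 1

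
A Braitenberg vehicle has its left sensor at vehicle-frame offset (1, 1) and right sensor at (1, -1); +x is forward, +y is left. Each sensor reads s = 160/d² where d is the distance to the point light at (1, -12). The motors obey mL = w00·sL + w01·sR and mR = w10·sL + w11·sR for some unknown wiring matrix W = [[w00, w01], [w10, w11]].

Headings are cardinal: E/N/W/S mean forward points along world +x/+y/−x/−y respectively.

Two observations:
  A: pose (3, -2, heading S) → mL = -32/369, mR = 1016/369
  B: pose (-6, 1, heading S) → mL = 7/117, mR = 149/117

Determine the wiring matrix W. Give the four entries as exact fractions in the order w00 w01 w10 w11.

1/2 -1/2 1 1/2

obs A: pose=(3,-2,S) → sL=16/9, sR=80/41, mL=-32/369, mR=1016/369
obs B: pose=(-6,1,S) → sL=8/9, sR=10/13, mL=7/117, mR=149/117
sensor matrix S = [[16/9, 80/41], [8/9, 10/13]]; det S = -1760/4797
solve [mL_A; mL_B] = S·[w00; w01] and [mR_A; mR_B] = S·[w10; w11]:
  w00 = 1/2, w01 = -1/2, w10 = 1, w11 = 1/2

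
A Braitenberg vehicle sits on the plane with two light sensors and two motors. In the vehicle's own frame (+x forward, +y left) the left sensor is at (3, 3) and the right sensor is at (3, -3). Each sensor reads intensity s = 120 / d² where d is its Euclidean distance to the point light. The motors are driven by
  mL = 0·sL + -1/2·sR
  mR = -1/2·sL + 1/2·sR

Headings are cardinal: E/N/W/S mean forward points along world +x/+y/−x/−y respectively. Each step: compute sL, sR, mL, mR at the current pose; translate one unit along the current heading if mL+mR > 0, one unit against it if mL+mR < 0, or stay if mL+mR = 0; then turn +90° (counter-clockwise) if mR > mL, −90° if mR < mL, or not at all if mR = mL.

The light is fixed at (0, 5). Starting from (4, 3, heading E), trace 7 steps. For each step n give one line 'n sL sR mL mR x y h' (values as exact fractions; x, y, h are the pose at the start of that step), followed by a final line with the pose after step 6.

0 12/5 60/37 -30/37 -72/185 4 3 E
1 120 120/37 -60/37 -2160/37 3 3 N
2 10/3 5/3 -5/6 -5/6 3 2 E
3 24/5 120/61 -60/61 -432/305 2 2 E
4 30/13 3 -3/2 9/26 1 2 S
5 120/17 120/41 -60/41 -1440/697 1 3 E
6 60/17 60/17 -30/17 0 0 3 S
final 0 4 E

n=0: pose=(4,3,E); sL=12/5, sR=60/37; mL=-30/37, mR=-72/185; mL+mR=-6/5 → advance -1; mR−mL=78/185 → turn +1·90°
n=1: pose=(3,3,N); sL=120, sR=120/37; mL=-60/37, mR=-2160/37; mL+mR=-60 → advance -1; mR−mL=-2100/37 → turn -1·90°
n=2: pose=(3,2,E); sL=10/3, sR=5/3; mL=-5/6, mR=-5/6; mL+mR=-5/3 → advance -1; mR−mL=0 → turn +0·90°
n=3: pose=(2,2,E); sL=24/5, sR=120/61; mL=-60/61, mR=-432/305; mL+mR=-12/5 → advance -1; mR−mL=-132/305 → turn -1·90°
n=4: pose=(1,2,S); sL=30/13, sR=3; mL=-3/2, mR=9/26; mL+mR=-15/13 → advance -1; mR−mL=24/13 → turn +1·90°
n=5: pose=(1,3,E); sL=120/17, sR=120/41; mL=-60/41, mR=-1440/697; mL+mR=-60/17 → advance -1; mR−mL=-420/697 → turn -1·90°
n=6: pose=(0,3,S); sL=60/17, sR=60/17; mL=-30/17, mR=0; mL+mR=-30/17 → advance -1; mR−mL=30/17 → turn +1·90°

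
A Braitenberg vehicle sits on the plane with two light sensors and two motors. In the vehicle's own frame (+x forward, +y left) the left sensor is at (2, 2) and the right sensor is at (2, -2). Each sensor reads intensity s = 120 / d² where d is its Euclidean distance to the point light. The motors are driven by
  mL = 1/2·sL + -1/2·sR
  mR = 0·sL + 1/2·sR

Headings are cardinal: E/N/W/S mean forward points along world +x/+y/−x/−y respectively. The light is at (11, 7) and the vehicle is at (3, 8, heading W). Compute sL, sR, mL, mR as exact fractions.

120/101 120/109 480/11009 60/109

left sensor world pos  = (1, 6); dL² = 101
right sensor world pos = (1, 10); dR² = 109
sL = 120/101 = 120/101
sR = 120/109 = 120/109
mL = 1/2·sL + -1/2·sR = 480/11009
mR = 0·sL + 1/2·sR = 60/109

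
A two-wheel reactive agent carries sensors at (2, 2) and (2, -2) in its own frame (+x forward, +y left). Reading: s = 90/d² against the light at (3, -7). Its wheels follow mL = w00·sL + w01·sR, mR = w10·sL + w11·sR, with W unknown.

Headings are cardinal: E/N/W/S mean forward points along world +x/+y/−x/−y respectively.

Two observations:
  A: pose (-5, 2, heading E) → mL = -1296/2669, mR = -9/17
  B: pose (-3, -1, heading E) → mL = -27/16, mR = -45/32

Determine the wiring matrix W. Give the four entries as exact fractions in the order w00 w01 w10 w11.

1 -1 0 -1/2

obs A: pose=(-5,2,E) → sL=90/157, sR=18/17, mL=-1296/2669, mR=-9/17
obs B: pose=(-3,-1,E) → sL=9/8, sR=45/16, mL=-27/16, mR=-45/32
sensor matrix S = [[90/157, 18/17], [9/8, 45/16]]; det S = 8991/21352
solve [mL_A; mL_B] = S·[w00; w01] and [mR_A; mR_B] = S·[w10; w11]:
  w00 = 1, w01 = -1, w10 = 0, w11 = -1/2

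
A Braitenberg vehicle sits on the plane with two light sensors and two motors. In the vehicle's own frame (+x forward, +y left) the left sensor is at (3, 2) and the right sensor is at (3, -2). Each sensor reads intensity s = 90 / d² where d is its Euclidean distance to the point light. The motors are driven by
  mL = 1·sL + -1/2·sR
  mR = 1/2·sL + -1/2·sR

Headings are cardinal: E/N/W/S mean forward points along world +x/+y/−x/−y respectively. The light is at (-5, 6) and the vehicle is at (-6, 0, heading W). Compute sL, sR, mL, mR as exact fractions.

9/8 45/16 -9/32 -27/32

left sensor world pos  = (-9, -2); dL² = 80
right sensor world pos = (-9, 2); dR² = 32
sL = 90/80 = 9/8
sR = 90/32 = 45/16
mL = 1·sL + -1/2·sR = -9/32
mR = 1/2·sL + -1/2·sR = -27/32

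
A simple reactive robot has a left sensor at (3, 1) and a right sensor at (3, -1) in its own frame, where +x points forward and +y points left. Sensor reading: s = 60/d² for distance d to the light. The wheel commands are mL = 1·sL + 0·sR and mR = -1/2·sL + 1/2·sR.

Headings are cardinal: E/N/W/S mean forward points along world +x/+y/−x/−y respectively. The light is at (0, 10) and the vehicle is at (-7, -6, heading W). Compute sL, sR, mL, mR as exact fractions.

left sensor world pos  = (-10, -7); dL² = 389
right sensor world pos = (-10, -5); dR² = 325
sL = 60/389 = 60/389
sR = 60/325 = 12/65
mL = 1·sL + 0·sR = 60/389
mR = -1/2·sL + 1/2·sR = 384/25285

60/389 12/65 60/389 384/25285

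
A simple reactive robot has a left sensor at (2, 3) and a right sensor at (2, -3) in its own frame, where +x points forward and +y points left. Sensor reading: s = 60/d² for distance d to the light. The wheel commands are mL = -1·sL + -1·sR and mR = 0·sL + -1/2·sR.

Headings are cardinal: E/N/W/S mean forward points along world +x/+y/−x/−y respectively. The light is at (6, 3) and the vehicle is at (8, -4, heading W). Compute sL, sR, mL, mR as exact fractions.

3/5 15/4 -87/20 -15/8

left sensor world pos  = (6, -7); dL² = 100
right sensor world pos = (6, -1); dR² = 16
sL = 60/100 = 3/5
sR = 60/16 = 15/4
mL = -1·sL + -1·sR = -87/20
mR = 0·sL + -1/2·sR = -15/8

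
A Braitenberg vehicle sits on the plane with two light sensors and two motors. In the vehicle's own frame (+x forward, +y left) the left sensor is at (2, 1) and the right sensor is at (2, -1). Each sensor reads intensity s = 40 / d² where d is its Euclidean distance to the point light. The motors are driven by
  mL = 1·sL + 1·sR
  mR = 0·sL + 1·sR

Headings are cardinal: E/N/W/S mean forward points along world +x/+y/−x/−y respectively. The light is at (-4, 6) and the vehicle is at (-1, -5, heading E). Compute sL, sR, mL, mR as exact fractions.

8/25 40/169 2352/4225 40/169

left sensor world pos  = (1, -4); dL² = 125
right sensor world pos = (1, -6); dR² = 169
sL = 40/125 = 8/25
sR = 40/169 = 40/169
mL = 1·sL + 1·sR = 2352/4225
mR = 0·sL + 1·sR = 40/169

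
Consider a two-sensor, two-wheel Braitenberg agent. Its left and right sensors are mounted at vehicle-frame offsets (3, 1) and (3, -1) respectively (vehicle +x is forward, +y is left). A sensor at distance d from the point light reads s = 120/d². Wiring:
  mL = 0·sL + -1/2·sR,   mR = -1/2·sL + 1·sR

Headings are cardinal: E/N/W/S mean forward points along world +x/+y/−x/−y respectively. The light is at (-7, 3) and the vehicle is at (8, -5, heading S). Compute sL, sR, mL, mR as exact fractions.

left sensor world pos  = (9, -8); dL² = 377
right sensor world pos = (7, -8); dR² = 317
sL = 120/377 = 120/377
sR = 120/317 = 120/317
mL = 0·sL + -1/2·sR = -60/317
mR = -1/2·sL + 1·sR = 26220/119509

120/377 120/317 -60/317 26220/119509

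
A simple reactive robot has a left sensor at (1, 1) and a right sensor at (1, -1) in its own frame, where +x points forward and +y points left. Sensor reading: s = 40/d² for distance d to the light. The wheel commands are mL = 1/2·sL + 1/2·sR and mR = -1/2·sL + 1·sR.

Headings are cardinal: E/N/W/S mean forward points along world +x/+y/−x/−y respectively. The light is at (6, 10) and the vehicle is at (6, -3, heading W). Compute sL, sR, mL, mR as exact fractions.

left sensor world pos  = (5, -4); dL² = 197
right sensor world pos = (5, -2); dR² = 145
sL = 40/197 = 40/197
sR = 40/145 = 8/29
mL = 1/2·sL + 1/2·sR = 1368/5713
mR = -1/2·sL + 1·sR = 996/5713

40/197 8/29 1368/5713 996/5713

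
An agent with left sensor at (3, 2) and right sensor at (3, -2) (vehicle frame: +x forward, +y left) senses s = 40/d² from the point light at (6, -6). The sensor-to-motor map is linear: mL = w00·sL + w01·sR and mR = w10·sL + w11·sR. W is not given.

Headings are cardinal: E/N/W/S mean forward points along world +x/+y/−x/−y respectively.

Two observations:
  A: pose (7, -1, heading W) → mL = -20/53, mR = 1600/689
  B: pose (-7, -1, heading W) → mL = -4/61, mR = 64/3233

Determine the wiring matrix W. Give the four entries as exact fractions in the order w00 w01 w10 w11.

0 -1/2 1 -1

obs A: pose=(7,-1,W) → sL=40/13, sR=40/53, mL=-20/53, mR=1600/689
obs B: pose=(-7,-1,W) → sL=8/53, sR=8/61, mL=-4/61, mR=64/3233
sensor matrix S = [[40/13, 40/53], [8/53, 8/61]]; det S = 645120/2227537
solve [mL_A; mL_B] = S·[w00; w01] and [mR_A; mR_B] = S·[w10; w11]:
  w00 = 0, w01 = -1/2, w10 = 1, w11 = -1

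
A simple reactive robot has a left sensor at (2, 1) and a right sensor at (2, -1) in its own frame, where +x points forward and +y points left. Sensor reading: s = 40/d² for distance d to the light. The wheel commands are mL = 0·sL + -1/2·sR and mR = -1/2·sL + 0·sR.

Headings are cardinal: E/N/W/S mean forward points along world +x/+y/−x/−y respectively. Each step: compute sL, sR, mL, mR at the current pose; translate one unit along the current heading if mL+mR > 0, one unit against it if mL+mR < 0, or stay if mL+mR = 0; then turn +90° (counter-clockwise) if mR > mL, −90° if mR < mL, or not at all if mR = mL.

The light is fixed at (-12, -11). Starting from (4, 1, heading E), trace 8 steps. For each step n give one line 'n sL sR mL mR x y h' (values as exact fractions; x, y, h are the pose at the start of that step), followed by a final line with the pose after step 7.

0 40/493 8/89 -4/89 -20/493 4 1 E
1 5/49 10/113 -5/113 -5/98 3 1 N
2 40/433 40/389 -20/389 -20/433 3 0 E
3 20/169 20/197 -10/197 -10/169 2 0 N
4 40/377 40/337 -20/337 -20/377 2 -1 E
5 5/36 2/17 -1/17 -5/72 1 -1 N
6 8/65 40/289 -20/289 -4/65 1 -2 E
7 20/121 4/29 -2/29 -10/121 0 -2 N
final 0 -3 E

n=0: pose=(4,1,E); sL=40/493, sR=8/89; mL=-4/89, mR=-20/493; mL+mR=-3752/43877 → advance -1; mR−mL=192/43877 → turn +1·90°
n=1: pose=(3,1,N); sL=5/49, sR=10/113; mL=-5/113, mR=-5/98; mL+mR=-1055/11074 → advance -1; mR−mL=-75/11074 → turn -1·90°
n=2: pose=(3,0,E); sL=40/433, sR=40/389; mL=-20/389, mR=-20/433; mL+mR=-16440/168437 → advance -1; mR−mL=880/168437 → turn +1·90°
n=3: pose=(2,0,N); sL=20/169, sR=20/197; mL=-10/197, mR=-10/169; mL+mR=-3660/33293 → advance -1; mR−mL=-280/33293 → turn -1·90°
n=4: pose=(2,-1,E); sL=40/377, sR=40/337; mL=-20/337, mR=-20/377; mL+mR=-14280/127049 → advance -1; mR−mL=800/127049 → turn +1·90°
n=5: pose=(1,-1,N); sL=5/36, sR=2/17; mL=-1/17, mR=-5/72; mL+mR=-157/1224 → advance -1; mR−mL=-13/1224 → turn -1·90°
n=6: pose=(1,-2,E); sL=8/65, sR=40/289; mL=-20/289, mR=-4/65; mL+mR=-2456/18785 → advance -1; mR−mL=144/18785 → turn +1·90°
n=7: pose=(0,-2,N); sL=20/121, sR=4/29; mL=-2/29, mR=-10/121; mL+mR=-532/3509 → advance -1; mR−mL=-48/3509 → turn -1·90°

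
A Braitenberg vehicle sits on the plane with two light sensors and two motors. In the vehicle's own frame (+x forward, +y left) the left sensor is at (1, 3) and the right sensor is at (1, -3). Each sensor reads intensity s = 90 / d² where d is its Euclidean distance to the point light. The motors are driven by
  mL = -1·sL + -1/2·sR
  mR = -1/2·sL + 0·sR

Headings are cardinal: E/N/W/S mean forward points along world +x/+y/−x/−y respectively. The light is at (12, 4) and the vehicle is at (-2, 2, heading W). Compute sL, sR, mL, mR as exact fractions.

9/25 45/113 -3159/5650 -9/50

left sensor world pos  = (-3, -1); dL² = 250
right sensor world pos = (-3, 5); dR² = 226
sL = 90/250 = 9/25
sR = 90/226 = 45/113
mL = -1·sL + -1/2·sR = -3159/5650
mR = -1/2·sL + 0·sR = -9/50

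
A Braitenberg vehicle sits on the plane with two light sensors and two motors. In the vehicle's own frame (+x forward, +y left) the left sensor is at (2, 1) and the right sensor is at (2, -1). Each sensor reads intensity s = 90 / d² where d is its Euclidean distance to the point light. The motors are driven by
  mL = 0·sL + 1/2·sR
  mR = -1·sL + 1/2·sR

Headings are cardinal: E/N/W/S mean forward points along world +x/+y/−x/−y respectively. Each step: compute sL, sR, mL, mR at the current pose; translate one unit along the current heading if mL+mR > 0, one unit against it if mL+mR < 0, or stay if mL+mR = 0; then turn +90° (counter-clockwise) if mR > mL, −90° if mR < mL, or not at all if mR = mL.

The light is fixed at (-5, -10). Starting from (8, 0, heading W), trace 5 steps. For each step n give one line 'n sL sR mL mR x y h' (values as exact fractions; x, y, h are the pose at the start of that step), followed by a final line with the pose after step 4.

n=0: pose=(8,0,W); sL=45/101, sR=45/121; mL=45/242, mR=-6345/24442; mL+mR=-900/12221 → advance -1; mR−mL=-45/101 → turn -1·90°
n=1: pose=(9,0,N); sL=90/313, sR=10/41; mL=5/41, mR=-2125/12833; mL+mR=-560/12833 → advance -1; mR−mL=-90/313 → turn -1·90°
n=2: pose=(9,-1,E); sL=45/178, sR=9/32; mL=9/64, mR=-639/5696; mL+mR=81/2848 → advance +1; mR−mL=-45/178 → turn -1·90°
n=3: pose=(10,-1,S); sL=18/61, sR=18/49; mL=9/49, mR=-333/2989; mL+mR=216/2989 → advance +1; mR−mL=-18/61 → turn -1·90°
n=4: pose=(10,-2,W); sL=45/109, sR=9/25; mL=9/50, mR=-1269/5450; mL+mR=-144/2725 → advance -1; mR−mL=-45/109 → turn -1·90°

0 45/101 45/121 45/242 -6345/24442 8 0 W
1 90/313 10/41 5/41 -2125/12833 9 0 N
2 45/178 9/32 9/64 -639/5696 9 -1 E
3 18/61 18/49 9/49 -333/2989 10 -1 S
4 45/109 9/25 9/50 -1269/5450 10 -2 W
final 11 -2 N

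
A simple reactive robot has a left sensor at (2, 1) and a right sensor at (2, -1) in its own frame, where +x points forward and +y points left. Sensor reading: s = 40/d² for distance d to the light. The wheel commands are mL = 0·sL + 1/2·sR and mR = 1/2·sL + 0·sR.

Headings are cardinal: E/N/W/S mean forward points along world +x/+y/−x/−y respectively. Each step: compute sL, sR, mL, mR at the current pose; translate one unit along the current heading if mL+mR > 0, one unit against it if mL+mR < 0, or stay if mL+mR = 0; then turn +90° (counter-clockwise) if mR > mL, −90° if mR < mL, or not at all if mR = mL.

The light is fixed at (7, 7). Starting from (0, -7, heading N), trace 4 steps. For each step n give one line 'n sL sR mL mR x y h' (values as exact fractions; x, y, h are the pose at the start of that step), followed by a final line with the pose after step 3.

0 5/26 2/9 1/9 5/52 0 -7 N
1 40/169 40/221 20/221 20/169 0 -6 E
2 4/17 20/73 10/73 2/17 1 -6 N
3 40/137 8/37 4/37 20/137 1 -5 E
final 2 -5 N

n=0: pose=(0,-7,N); sL=5/26, sR=2/9; mL=1/9, mR=5/52; mL+mR=97/468 → advance +1; mR−mL=-7/468 → turn -1·90°
n=1: pose=(0,-6,E); sL=40/169, sR=40/221; mL=20/221, mR=20/169; mL+mR=600/2873 → advance +1; mR−mL=80/2873 → turn +1·90°
n=2: pose=(1,-6,N); sL=4/17, sR=20/73; mL=10/73, mR=2/17; mL+mR=316/1241 → advance +1; mR−mL=-24/1241 → turn -1·90°
n=3: pose=(1,-5,E); sL=40/137, sR=8/37; mL=4/37, mR=20/137; mL+mR=1288/5069 → advance +1; mR−mL=192/5069 → turn +1·90°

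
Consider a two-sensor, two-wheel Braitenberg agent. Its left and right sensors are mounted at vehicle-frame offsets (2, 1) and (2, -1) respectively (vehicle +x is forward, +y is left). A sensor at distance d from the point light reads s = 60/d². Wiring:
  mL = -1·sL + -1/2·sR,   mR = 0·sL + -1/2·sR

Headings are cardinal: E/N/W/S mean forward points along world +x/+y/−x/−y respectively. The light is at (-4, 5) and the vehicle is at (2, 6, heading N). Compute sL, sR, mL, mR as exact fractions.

30/17 30/29 -1125/493 -15/29

left sensor world pos  = (1, 8); dL² = 34
right sensor world pos = (3, 8); dR² = 58
sL = 60/34 = 30/17
sR = 60/58 = 30/29
mL = -1·sL + -1/2·sR = -1125/493
mR = 0·sL + -1/2·sR = -15/29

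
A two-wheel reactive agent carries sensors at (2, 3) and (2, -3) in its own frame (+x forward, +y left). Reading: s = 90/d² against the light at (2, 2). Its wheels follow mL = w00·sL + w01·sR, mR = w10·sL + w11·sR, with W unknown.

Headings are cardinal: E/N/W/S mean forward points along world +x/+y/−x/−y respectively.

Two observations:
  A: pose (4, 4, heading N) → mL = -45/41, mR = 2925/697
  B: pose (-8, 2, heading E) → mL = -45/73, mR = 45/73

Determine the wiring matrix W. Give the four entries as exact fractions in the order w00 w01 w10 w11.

0 -1/2 1 -1/2

obs A: pose=(4,4,N) → sL=90/17, sR=90/41, mL=-45/41, mR=2925/697
obs B: pose=(-8,2,E) → sL=90/73, sR=90/73, mL=-45/73, mR=45/73
sensor matrix S = [[90/17, 90/41], [90/73, 90/73]]; det S = 194400/50881
solve [mL_A; mL_B] = S·[w00; w01] and [mR_A; mR_B] = S·[w10; w11]:
  w00 = 0, w01 = -1/2, w10 = 1, w11 = -1/2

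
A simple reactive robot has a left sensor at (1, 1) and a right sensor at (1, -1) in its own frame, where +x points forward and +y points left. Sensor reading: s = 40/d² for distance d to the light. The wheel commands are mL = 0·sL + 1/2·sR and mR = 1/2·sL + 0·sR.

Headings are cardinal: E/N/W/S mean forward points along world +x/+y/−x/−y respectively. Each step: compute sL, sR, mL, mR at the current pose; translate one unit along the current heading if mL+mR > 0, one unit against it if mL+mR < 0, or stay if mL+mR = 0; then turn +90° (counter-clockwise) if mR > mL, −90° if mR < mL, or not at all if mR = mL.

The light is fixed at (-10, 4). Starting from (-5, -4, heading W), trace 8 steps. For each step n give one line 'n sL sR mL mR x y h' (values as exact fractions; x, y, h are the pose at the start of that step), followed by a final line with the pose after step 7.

n=0: pose=(-5,-4,W); sL=40/97, sR=8/13; mL=4/13, mR=20/97; mL+mR=648/1261 → advance +1; mR−mL=-128/1261 → turn -1·90°
n=1: pose=(-6,-4,N); sL=20/29, sR=20/37; mL=10/37, mR=10/29; mL+mR=660/1073 → advance +1; mR−mL=80/1073 → turn +1·90°
n=2: pose=(-6,-3,W); sL=40/73, sR=8/9; mL=4/9, mR=20/73; mL+mR=472/657 → advance +1; mR−mL=-112/657 → turn -1·90°
n=3: pose=(-7,-3,N); sL=1, sR=10/13; mL=5/13, mR=1/2; mL+mR=23/26 → advance +1; mR−mL=3/26 → turn +1·90°
n=4: pose=(-7,-2,W); sL=40/53, sR=40/29; mL=20/29, mR=20/53; mL+mR=1640/1537 → advance +1; mR−mL=-480/1537 → turn -1·90°
n=5: pose=(-8,-2,N); sL=20/13, sR=20/17; mL=10/17, mR=10/13; mL+mR=300/221 → advance +1; mR−mL=40/221 → turn +1·90°
n=6: pose=(-8,-1,W); sL=40/37, sR=40/17; mL=20/17, mR=20/37; mL+mR=1080/629 → advance +1; mR−mL=-400/629 → turn -1·90°
n=7: pose=(-9,-1,N); sL=5/2, sR=2; mL=1, mR=5/4; mL+mR=9/4 → advance +1; mR−mL=1/4 → turn +1·90°

0 40/97 8/13 4/13 20/97 -5 -4 W
1 20/29 20/37 10/37 10/29 -6 -4 N
2 40/73 8/9 4/9 20/73 -6 -3 W
3 1 10/13 5/13 1/2 -7 -3 N
4 40/53 40/29 20/29 20/53 -7 -2 W
5 20/13 20/17 10/17 10/13 -8 -2 N
6 40/37 40/17 20/17 20/37 -8 -1 W
7 5/2 2 1 5/4 -9 -1 N
final -9 0 W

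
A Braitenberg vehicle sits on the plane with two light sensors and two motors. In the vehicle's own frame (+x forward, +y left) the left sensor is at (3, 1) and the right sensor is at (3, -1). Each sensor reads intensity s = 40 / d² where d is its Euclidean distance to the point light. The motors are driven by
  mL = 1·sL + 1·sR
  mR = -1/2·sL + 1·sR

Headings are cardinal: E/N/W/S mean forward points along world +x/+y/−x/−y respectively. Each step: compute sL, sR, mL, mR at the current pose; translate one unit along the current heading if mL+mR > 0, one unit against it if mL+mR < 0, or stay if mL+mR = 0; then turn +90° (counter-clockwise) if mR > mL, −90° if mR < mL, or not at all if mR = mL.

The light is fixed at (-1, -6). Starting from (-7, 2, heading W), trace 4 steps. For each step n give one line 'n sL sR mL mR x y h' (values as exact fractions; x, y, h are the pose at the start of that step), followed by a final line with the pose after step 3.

0 4/13 20/81 584/1053 98/1053 -7 2 W
1 8/37 40/157 2736/5809 852/5809 -8 2 N
2 10/29 1/2 49/58 19/58 -8 3 E
3 40/61 8/17 1168/1037 148/1037 -7 3 S
final -7 2 W

n=0: pose=(-7,2,W); sL=4/13, sR=20/81; mL=584/1053, mR=98/1053; mL+mR=682/1053 → advance +1; mR−mL=-6/13 → turn -1·90°
n=1: pose=(-8,2,N); sL=8/37, sR=40/157; mL=2736/5809, mR=852/5809; mL+mR=3588/5809 → advance +1; mR−mL=-12/37 → turn -1·90°
n=2: pose=(-8,3,E); sL=10/29, sR=1/2; mL=49/58, mR=19/58; mL+mR=34/29 → advance +1; mR−mL=-15/29 → turn -1·90°
n=3: pose=(-7,3,S); sL=40/61, sR=8/17; mL=1168/1037, mR=148/1037; mL+mR=1316/1037 → advance +1; mR−mL=-60/61 → turn -1·90°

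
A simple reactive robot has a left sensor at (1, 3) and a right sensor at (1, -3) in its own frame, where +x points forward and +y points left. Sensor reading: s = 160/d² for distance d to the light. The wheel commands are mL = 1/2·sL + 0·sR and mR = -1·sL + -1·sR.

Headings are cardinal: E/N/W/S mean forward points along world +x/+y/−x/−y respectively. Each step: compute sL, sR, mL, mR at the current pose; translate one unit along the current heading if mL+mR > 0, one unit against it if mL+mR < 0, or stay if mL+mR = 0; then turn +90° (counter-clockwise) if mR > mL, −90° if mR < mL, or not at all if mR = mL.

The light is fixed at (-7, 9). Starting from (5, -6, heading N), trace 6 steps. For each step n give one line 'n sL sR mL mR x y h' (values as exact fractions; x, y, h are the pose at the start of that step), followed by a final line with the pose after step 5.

n=0: pose=(5,-6,N); sL=160/277, sR=160/421; mL=80/277, mR=-111680/116617; mL+mR=-78000/116617 → advance -1; mR−mL=-145360/116617 → turn -1·90°
n=1: pose=(5,-7,E); sL=80/169, sR=16/53; mL=40/169, mR=-6944/8957; mL+mR=-4824/8957 → advance -1; mR−mL=-9064/8957 → turn -1·90°
n=2: pose=(4,-7,S); sL=32/97, sR=160/353; mL=16/97, mR=-26816/34241; mL+mR=-21168/34241 → advance -1; mR−mL=-32464/34241 → turn -1·90°
n=3: pose=(4,-6,W); sL=20/53, sR=40/61; mL=10/53, mR=-3340/3233; mL+mR=-2730/3233 → advance -1; mR−mL=-3950/3233 → turn -1·90°
n=4: pose=(5,-6,N); sL=160/277, sR=160/421; mL=80/277, mR=-111680/116617; mL+mR=-78000/116617 → advance -1; mR−mL=-145360/116617 → turn -1·90°
n=5: pose=(5,-7,E); sL=80/169, sR=16/53; mL=40/169, mR=-6944/8957; mL+mR=-4824/8957 → advance -1; mR−mL=-9064/8957 → turn -1·90°

0 160/277 160/421 80/277 -111680/116617 5 -6 N
1 80/169 16/53 40/169 -6944/8957 5 -7 E
2 32/97 160/353 16/97 -26816/34241 4 -7 S
3 20/53 40/61 10/53 -3340/3233 4 -6 W
4 160/277 160/421 80/277 -111680/116617 5 -6 N
5 80/169 16/53 40/169 -6944/8957 5 -7 E
final 4 -7 S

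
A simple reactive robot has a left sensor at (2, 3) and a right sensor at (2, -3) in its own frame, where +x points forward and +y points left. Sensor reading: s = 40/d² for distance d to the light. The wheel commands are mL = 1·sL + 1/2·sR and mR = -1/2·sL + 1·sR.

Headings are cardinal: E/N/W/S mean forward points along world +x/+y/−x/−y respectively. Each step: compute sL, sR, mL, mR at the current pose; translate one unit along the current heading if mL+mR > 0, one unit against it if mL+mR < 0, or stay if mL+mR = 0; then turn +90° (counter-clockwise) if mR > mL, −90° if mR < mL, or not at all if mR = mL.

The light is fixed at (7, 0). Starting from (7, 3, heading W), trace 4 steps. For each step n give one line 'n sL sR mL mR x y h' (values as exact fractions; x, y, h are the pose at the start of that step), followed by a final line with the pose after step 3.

0 10 1 21/2 -4 7 3 W
1 40/41 40/29 1980/1189 1060/1189 6 3 N
2 4/5 20 54/5 98/5 6 4 E
3 8/9 8/9 4/3 4/9 7 4 N
final 7 5 E

n=0: pose=(7,3,W); sL=10, sR=1; mL=21/2, mR=-4; mL+mR=13/2 → advance +1; mR−mL=-29/2 → turn -1·90°
n=1: pose=(6,3,N); sL=40/41, sR=40/29; mL=1980/1189, mR=1060/1189; mL+mR=3040/1189 → advance +1; mR−mL=-920/1189 → turn -1·90°
n=2: pose=(6,4,E); sL=4/5, sR=20; mL=54/5, mR=98/5; mL+mR=152/5 → advance +1; mR−mL=44/5 → turn +1·90°
n=3: pose=(7,4,N); sL=8/9, sR=8/9; mL=4/3, mR=4/9; mL+mR=16/9 → advance +1; mR−mL=-8/9 → turn -1·90°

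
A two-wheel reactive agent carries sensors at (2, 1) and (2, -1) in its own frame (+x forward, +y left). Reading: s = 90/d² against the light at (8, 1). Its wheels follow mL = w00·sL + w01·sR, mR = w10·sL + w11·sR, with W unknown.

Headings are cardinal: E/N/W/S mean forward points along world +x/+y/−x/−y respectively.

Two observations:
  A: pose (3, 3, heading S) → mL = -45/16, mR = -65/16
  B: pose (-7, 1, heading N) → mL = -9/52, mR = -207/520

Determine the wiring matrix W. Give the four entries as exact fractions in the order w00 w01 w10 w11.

obs A: pose=(3,3,S) → sL=45/8, sR=5/2, mL=-45/16, mR=-65/16
obs B: pose=(-7,1,N) → sL=9/26, sR=9/20, mL=-9/52, mR=-207/520
sensor matrix S = [[45/8, 5/2], [9/26, 9/20]]; det S = 693/416
solve [mL_A; mL_B] = S·[w00; w01] and [mR_A; mR_B] = S·[w10; w11]:
  w00 = -1/2, w01 = 0, w10 = -1/2, w11 = -1/2

-1/2 0 -1/2 -1/2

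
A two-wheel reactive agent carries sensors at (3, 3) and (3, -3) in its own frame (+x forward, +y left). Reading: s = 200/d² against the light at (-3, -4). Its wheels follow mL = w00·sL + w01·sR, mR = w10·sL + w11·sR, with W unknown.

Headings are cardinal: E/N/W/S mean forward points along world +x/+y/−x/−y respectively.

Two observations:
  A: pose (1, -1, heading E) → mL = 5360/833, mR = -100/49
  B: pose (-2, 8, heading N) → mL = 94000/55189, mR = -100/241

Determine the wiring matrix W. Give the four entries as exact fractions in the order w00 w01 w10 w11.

1 1 0 -1/2

obs A: pose=(1,-1,E) → sL=40/17, sR=200/49, mL=5360/833, mR=-100/49
obs B: pose=(-2,8,N) → sL=200/229, sR=200/241, mL=94000/55189, mR=-100/241
sensor matrix S = [[40/17, 200/49], [200/229, 200/241]]; det S = -74112000/45972437
solve [mL_A; mL_B] = S·[w00; w01] and [mR_A; mR_B] = S·[w10; w11]:
  w00 = 1, w01 = 1, w10 = 0, w11 = -1/2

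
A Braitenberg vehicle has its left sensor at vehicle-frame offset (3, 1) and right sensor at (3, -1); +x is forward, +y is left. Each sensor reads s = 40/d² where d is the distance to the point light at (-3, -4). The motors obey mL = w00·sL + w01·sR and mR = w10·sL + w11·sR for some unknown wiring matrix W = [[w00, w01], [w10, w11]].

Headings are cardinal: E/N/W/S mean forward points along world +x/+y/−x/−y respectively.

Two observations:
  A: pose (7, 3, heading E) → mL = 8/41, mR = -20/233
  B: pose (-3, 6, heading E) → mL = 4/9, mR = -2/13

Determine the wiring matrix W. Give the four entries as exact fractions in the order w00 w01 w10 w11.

obs A: pose=(7,3,E) → sL=40/233, sR=8/41, mL=8/41, mR=-20/233
obs B: pose=(-3,6,E) → sL=4/13, sR=4/9, mL=4/9, mR=-2/13
sensor matrix S = [[40/233, 8/41], [4/13, 4/9]]; det S = 18176/1117701
solve [mL_A; mL_B] = S·[w00; w01] and [mR_A; mR_B] = S·[w10; w11]:
  w00 = 0, w01 = 1, w10 = -1/2, w11 = 0

0 1 -1/2 0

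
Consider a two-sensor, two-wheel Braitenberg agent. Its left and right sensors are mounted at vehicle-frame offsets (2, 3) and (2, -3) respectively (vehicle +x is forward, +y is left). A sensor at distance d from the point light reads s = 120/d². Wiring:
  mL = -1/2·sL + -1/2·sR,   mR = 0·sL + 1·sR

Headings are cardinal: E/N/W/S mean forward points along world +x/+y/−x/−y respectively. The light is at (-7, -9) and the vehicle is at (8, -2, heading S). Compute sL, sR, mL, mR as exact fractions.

left sensor world pos  = (11, -4); dL² = 349
right sensor world pos = (5, -4); dR² = 169
sL = 120/349 = 120/349
sR = 120/169 = 120/169
mL = -1/2·sL + -1/2·sR = -31080/58981
mR = 0·sL + 1·sR = 120/169

120/349 120/169 -31080/58981 120/169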